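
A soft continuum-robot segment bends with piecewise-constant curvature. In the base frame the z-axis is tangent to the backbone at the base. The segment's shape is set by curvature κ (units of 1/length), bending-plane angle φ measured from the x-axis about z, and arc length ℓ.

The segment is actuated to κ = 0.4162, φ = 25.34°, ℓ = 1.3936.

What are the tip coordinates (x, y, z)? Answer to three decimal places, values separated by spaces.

θ = κ·ℓ = 0.4162 × 1.3936 = 0.58002 rad
ρ = (1 − cos θ)/κ = (1 − 0.83645)/0.4162 = 0.39295
z = sin θ / κ = 0.54804/0.4162 = 1.31676
x = ρ cos φ = 0.39295 × cos(25.34°) = 0.35514
y = ρ sin φ = 0.39295 × sin(25.34°) = 0.16818

0.355 0.168 1.317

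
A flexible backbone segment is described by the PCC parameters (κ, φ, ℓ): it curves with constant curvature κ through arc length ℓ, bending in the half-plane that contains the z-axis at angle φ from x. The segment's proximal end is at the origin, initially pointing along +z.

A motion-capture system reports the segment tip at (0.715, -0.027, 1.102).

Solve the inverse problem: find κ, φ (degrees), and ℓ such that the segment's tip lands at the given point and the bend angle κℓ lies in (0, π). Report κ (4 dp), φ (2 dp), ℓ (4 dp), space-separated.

ρ = √(x²+y²) = √(0.715² + -0.027²) = 0.71551
φ = atan2(y, x) mod 360° = atan2(-0.027, 0.715) = 357.8374°
|p|² = ρ² + z² = 0.71551² + 1.102² = 1.72636
κ = 2ρ / |p|² = 2×0.71551 / 1.72636 = 0.82892
θ = 2·atan2(ρ, z) = 2·atan2(0.71551, 1.102) = 1.15174 rad
ℓ = θ/κ = 1.15174/0.82892 = 1.38944

0.8289 357.84 1.3894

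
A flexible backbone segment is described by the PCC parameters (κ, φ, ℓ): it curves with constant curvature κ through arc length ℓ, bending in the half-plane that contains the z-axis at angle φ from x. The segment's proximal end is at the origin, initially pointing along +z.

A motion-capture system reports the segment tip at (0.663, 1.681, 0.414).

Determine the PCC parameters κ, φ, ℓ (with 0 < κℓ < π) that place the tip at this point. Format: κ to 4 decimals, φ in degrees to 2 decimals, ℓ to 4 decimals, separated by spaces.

ρ = √(x²+y²) = √(0.663² + 1.681²) = 1.80702
φ = atan2(y, x) mod 360° = atan2(1.681, 0.663) = 68.4753°
|p|² = ρ² + z² = 1.80702² + 0.414² = 3.43673
κ = 2ρ / |p|² = 2×1.80702 / 3.43673 = 1.05160
θ = 2·atan2(ρ, z) = 2·atan2(1.80702, 0.414) = 2.69115 rad
ℓ = θ/κ = 2.69115/1.05160 = 2.55912

1.0516 68.48 2.5591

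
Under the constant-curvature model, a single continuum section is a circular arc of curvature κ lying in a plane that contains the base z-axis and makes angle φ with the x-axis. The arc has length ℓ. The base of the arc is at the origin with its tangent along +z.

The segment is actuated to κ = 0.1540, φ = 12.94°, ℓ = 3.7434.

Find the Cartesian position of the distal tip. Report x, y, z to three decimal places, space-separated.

1.023 0.235 3.539

θ = κ·ℓ = 0.1540 × 3.7434 = 0.57648 rad
ρ = (1 − cos θ)/κ = (1 − 0.83838)/0.1540 = 1.04945
z = sin θ / κ = 0.54508/0.1540 = 3.53948
x = ρ cos φ = 1.04945 × cos(12.94°) = 1.02280
y = ρ sin φ = 1.04945 × sin(12.94°) = 0.23500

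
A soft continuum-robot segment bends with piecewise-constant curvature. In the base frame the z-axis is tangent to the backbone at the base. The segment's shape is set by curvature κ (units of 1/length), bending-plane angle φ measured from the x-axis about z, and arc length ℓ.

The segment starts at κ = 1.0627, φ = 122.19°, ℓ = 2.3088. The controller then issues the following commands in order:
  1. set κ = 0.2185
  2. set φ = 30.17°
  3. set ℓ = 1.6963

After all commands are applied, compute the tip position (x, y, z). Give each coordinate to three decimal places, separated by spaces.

0.269 0.156 1.658

initial: κ=1.0627, φ=122.19°, ℓ=2.3088
cmd 1: set κ=0.2185 → (κ,φ,ℓ)=(0.2185,122.19°,2.3088) → tip=(-0.3037,0.4825,2.2121)
cmd 2: set φ=30.17° → (κ,φ,ℓ)=(0.2185,30.17°,2.3088) → tip=(0.4929,0.2865,2.2121)
cmd 3: set ℓ=1.6963 → (κ,φ,ℓ)=(0.2185,30.17°,1.6963) → tip=(0.2687,0.1562,1.6577)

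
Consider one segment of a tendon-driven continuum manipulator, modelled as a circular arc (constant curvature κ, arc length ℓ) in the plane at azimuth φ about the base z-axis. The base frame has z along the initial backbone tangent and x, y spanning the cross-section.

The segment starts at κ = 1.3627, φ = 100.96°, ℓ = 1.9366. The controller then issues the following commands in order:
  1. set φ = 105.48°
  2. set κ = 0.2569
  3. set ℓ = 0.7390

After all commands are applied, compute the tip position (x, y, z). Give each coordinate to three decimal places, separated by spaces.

initial: κ=1.3627, φ=100.96°, ℓ=1.9366
cmd 1: set φ=105.48° → (κ,φ,ℓ)=(1.3627,105.48°,1.9366) → tip=(-0.3675,1.3270,0.3535)
cmd 2: set κ=0.2569 → (κ,φ,ℓ)=(0.2569,105.48°,1.9366) → tip=(-0.1259,0.4548,1.8577)
cmd 3: set ℓ=0.7390 → (κ,φ,ℓ)=(0.2569,105.48°,0.7390) → tip=(-0.0187,0.0674,0.7346)

-0.019 0.067 0.735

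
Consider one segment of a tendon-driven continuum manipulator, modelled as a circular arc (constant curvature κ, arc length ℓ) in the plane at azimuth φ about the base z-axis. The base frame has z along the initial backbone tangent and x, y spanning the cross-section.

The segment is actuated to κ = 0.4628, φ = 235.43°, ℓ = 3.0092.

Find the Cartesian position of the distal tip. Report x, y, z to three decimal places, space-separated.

θ = κ·ℓ = 0.4628 × 3.0092 = 1.39266 rad
ρ = (1 − cos θ)/κ = (1 − 0.17720)/0.4628 = 1.77788
z = sin θ / κ = 0.98418/0.4628 = 2.12657
x = ρ cos φ = 1.77788 × cos(235.43°) = -1.00879
y = ρ sin φ = 1.77788 × sin(235.43°) = -1.46396

-1.009 -1.464 2.127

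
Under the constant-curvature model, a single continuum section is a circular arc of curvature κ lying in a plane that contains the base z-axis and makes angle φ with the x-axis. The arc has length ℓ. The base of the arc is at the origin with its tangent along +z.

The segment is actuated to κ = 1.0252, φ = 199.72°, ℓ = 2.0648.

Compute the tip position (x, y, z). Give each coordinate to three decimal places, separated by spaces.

-1.395 -0.500 0.834

θ = κ·ℓ = 1.0252 × 2.0648 = 2.11683 rad
ρ = (1 − cos θ)/κ = (1 − -0.51930)/1.0252 = 1.48196
z = sin θ / κ = 0.85459/1.0252 = 0.83358
x = ρ cos φ = 1.48196 × cos(199.72°) = -1.39505
y = ρ sin φ = 1.48196 × sin(199.72°) = -0.50005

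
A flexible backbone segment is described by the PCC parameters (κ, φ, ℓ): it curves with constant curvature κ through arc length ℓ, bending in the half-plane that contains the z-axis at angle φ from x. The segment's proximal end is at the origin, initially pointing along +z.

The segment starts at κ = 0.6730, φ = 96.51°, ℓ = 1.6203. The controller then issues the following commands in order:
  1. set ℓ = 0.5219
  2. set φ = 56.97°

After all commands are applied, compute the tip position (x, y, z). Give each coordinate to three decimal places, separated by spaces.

initial: κ=0.6730, φ=96.51°, ℓ=1.6203
cmd 1: set ℓ=0.5219 → (κ,φ,ℓ)=(0.6730,96.51°,0.5219) → tip=(-0.0103,0.0901,0.5112)
cmd 2: set φ=56.97° → (κ,φ,ℓ)=(0.6730,56.97°,0.5219) → tip=(0.0494,0.0761,0.5112)

0.049 0.076 0.511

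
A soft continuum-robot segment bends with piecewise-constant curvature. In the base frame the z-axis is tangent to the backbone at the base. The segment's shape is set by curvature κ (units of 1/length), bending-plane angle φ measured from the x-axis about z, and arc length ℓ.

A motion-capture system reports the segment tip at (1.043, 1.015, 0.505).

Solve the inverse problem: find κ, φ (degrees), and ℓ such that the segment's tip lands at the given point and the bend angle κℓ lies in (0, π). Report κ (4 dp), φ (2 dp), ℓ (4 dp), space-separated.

ρ = √(x²+y²) = √(1.043² + 1.015²) = 1.45536
φ = atan2(y, x) mod 360° = atan2(1.015, 1.043) = 44.2205°
|p|² = ρ² + z² = 1.45536² + 0.505² = 2.37310
κ = 2ρ / |p|² = 2×1.45536 / 2.37310 = 1.22655
θ = 2·atan2(ρ, z) = 2·atan2(1.45536, 0.505) = 2.47361 rad
ℓ = θ/κ = 2.47361/1.22655 = 2.01672

1.2265 44.22 2.0167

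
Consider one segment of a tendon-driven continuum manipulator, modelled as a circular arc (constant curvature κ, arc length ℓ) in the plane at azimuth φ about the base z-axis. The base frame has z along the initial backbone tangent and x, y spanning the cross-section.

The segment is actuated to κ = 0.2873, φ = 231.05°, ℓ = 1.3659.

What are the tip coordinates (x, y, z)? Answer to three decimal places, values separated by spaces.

θ = κ·ℓ = 0.2873 × 1.3659 = 0.39242 rad
ρ = (1 − cos θ)/κ = (1 − 0.92399)/0.2873 = 0.26458
z = sin θ / κ = 0.38243/0.2873 = 1.33111
x = ρ cos φ = 0.26458 × cos(231.05°) = -0.16633
y = ρ sin φ = 0.26458 × sin(231.05°) = -0.20577

-0.166 -0.206 1.331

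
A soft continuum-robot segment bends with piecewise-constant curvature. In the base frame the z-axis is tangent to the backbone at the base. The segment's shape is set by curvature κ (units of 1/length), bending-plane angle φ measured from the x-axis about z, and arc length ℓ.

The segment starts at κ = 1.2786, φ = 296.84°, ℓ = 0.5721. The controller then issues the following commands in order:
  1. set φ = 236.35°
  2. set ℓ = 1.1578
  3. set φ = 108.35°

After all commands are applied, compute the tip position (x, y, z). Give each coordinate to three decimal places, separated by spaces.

initial: κ=1.2786, φ=296.84°, ℓ=0.5721
cmd 1: set φ=236.35° → (κ,φ,ℓ)=(1.2786,236.35°,0.5721) → tip=(-0.1109,-0.1666,0.5224)
cmd 2: set ℓ=1.1578 → (κ,φ,ℓ)=(1.2786,236.35°,1.1578) → tip=(-0.3942,-0.5923,0.7789)
cmd 3: set φ=108.35° → (κ,φ,ℓ)=(1.2786,108.35°,1.1578) → tip=(-0.2240,0.6753,0.7789)

-0.224 0.675 0.779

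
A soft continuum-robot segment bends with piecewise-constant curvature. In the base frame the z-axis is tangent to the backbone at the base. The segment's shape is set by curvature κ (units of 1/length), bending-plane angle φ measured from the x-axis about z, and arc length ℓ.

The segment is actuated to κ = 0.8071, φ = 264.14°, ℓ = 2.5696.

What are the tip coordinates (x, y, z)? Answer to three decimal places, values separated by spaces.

-0.187 -1.827 1.085

θ = κ·ℓ = 0.8071 × 2.5696 = 2.07392 rad
ρ = (1 − cos θ)/κ = (1 − -0.48217)/0.8071 = 1.83641
z = sin θ / κ = 0.87608/0.8071 = 1.08546
x = ρ cos φ = 1.83641 × cos(264.14°) = -0.18749
y = ρ sin φ = 1.83641 × sin(264.14°) = -1.82682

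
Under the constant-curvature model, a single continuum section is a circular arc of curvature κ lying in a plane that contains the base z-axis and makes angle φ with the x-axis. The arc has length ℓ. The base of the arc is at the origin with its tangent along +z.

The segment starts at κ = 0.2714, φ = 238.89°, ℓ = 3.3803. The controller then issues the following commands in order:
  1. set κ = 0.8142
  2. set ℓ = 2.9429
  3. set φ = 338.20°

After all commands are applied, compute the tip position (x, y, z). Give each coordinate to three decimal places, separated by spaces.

initial: κ=0.2714, φ=238.89°, ℓ=3.3803
cmd 1: set κ=0.8142 → (κ,φ,ℓ)=(0.8142,238.89°,3.3803) → tip=(-1.2217,-2.0244,0.4662)
cmd 2: set ℓ=2.9429 → (κ,φ,ℓ)=(0.8142,238.89°,2.9429) → tip=(-1.1009,-1.8242,0.8331)
cmd 3: set φ=338.20° → (κ,φ,ℓ)=(0.8142,338.20°,2.9429) → tip=(1.9783,-0.7912,0.8331)

1.978 -0.791 0.833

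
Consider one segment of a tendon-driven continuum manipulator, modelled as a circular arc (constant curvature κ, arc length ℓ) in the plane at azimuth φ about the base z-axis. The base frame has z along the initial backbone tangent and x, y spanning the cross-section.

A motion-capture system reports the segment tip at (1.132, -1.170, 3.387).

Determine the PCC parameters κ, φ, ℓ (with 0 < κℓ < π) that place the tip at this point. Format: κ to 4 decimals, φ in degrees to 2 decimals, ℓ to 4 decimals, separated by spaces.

ρ = √(x²+y²) = √(1.132² + -1.170²) = 1.62798
φ = atan2(y, x) mod 360° = atan2(-1.170, 1.132) = 314.0543°
|p|² = ρ² + z² = 1.62798² + 3.387² = 14.12209
κ = 2ρ / |p|² = 2×1.62798 / 14.12209 = 0.23056
θ = 2·atan2(ρ, z) = 2·atan2(1.62798, 3.387) = 0.89611 rad
ℓ = θ/κ = 0.89611/0.23056 = 3.88668

0.2306 314.05 3.8867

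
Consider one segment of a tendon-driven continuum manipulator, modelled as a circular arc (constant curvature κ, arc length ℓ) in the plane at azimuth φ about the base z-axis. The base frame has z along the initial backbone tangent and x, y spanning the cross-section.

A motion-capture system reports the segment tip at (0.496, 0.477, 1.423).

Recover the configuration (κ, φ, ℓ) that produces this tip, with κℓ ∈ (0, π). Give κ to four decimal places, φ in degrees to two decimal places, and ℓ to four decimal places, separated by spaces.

0.5509 43.88 1.6354

ρ = √(x²+y²) = √(0.496² + 0.477²) = 0.68815
φ = atan2(y, x) mod 360° = atan2(0.477, 0.496) = 43.8813°
|p|² = ρ² + z² = 0.68815² + 1.423² = 2.49847
κ = 2ρ / |p|² = 2×0.68815 / 2.49847 = 0.55085
θ = 2·atan2(ρ, z) = 2·atan2(0.68815, 1.423) = 0.90086 rad
ℓ = θ/κ = 0.90086/0.55085 = 1.63540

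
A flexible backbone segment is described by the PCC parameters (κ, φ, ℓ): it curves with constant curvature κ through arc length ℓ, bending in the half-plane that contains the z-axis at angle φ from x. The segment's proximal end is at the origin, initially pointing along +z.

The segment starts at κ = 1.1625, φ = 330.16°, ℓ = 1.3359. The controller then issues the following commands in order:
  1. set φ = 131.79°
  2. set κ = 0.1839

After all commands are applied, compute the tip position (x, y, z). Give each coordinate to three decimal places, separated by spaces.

-0.109 0.122 1.323

initial: κ=1.1625, φ=330.16°, ℓ=1.3359
cmd 1: set φ=131.79° → (κ,φ,ℓ)=(1.1625,131.79°,1.3359) → tip=(-0.5630,0.6299,0.8601)
cmd 2: set κ=0.1839 → (κ,φ,ℓ)=(0.1839,131.79°,1.3359) → tip=(-0.1088,0.1217,1.3225)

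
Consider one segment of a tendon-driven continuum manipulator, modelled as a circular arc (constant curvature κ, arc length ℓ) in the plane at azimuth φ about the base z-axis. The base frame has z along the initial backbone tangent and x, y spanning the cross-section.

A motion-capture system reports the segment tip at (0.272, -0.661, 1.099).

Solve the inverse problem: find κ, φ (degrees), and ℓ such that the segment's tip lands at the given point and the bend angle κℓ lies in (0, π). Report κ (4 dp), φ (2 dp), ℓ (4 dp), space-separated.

ρ = √(x²+y²) = √(0.272² + -0.661²) = 0.71478
φ = atan2(y, x) mod 360° = atan2(-0.661, 0.272) = 292.3671°
|p|² = ρ² + z² = 0.71478² + 1.099² = 1.71871
κ = 2ρ / |p|² = 2×0.71478 / 1.71871 = 0.83176
θ = 2·atan2(ρ, z) = 2·atan2(0.71478, 1.099) = 1.15330 rad
ℓ = θ/κ = 1.15330/0.83176 = 1.38657

0.8318 292.37 1.3866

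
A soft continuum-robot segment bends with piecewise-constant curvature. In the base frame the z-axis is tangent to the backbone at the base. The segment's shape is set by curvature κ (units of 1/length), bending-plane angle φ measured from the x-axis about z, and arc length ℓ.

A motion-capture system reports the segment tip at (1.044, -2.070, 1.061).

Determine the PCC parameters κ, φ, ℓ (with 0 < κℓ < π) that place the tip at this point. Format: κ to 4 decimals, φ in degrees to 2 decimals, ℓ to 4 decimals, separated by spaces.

0.7133 296.76 3.2010

ρ = √(x²+y²) = √(1.044² + -2.070²) = 2.31837
φ = atan2(y, x) mod 360° = atan2(-2.070, 1.044) = 296.7640°
|p|² = ρ² + z² = 2.31837² + 1.061² = 6.50056
κ = 2ρ / |p|² = 2×2.31837 / 6.50056 = 0.71328
θ = 2·atan2(ρ, z) = 2·atan2(2.31837, 1.061) = 2.28320 rad
ℓ = θ/κ = 2.28320/0.71328 = 3.20097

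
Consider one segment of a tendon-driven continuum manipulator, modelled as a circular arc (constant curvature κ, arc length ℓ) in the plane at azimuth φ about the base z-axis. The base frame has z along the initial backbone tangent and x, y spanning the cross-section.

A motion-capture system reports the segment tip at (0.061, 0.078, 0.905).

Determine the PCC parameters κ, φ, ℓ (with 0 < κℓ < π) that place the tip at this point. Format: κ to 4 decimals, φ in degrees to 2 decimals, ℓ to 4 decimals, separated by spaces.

0.2389 51.97 0.9122

ρ = √(x²+y²) = √(0.061² + 0.078²) = 0.09902
φ = atan2(y, x) mod 360° = atan2(0.078, 0.061) = 51.9728°
|p|² = ρ² + z² = 0.09902² + 0.905² = 0.82883
κ = 2ρ / |p|² = 2×0.09902 / 0.82883 = 0.23894
θ = 2·atan2(ρ, z) = 2·atan2(0.09902, 0.905) = 0.21796 rad
ℓ = θ/κ = 0.21796/0.23894 = 0.91221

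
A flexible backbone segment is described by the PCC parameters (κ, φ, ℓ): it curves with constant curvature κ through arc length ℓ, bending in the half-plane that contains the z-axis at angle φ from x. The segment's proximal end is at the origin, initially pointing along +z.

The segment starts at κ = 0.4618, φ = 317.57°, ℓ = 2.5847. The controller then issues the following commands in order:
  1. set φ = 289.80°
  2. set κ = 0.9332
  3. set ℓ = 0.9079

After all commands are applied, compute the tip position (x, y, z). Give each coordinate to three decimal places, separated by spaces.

initial: κ=0.4618, φ=317.57°, ℓ=2.5847
cmd 1: set φ=289.80° → (κ,φ,ℓ)=(0.4618,289.80°,2.5847) → tip=(0.4634,-1.2870,2.0132)
cmd 2: set κ=0.9332 → (κ,φ,ℓ)=(0.9332,289.80°,2.5847) → tip=(0.6336,-1.7598,0.7142)
cmd 3: set ℓ=0.9079 → (κ,φ,ℓ)=(0.9332,289.80°,0.9079) → tip=(0.1227,-0.3407,0.8031)

0.123 -0.341 0.803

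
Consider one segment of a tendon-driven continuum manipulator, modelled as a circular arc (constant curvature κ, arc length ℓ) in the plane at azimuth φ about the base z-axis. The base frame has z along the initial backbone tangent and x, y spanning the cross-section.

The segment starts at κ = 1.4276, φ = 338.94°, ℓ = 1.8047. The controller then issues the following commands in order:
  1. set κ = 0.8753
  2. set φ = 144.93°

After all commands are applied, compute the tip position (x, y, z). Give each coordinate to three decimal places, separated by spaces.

initial: κ=1.4276, φ=338.94°, ℓ=1.8047
cmd 1: set κ=0.8753 → (κ,φ,ℓ)=(0.8753,338.94°,1.8047) → tip=(1.0756,-0.4142,1.1424)
cmd 2: set φ=144.93° → (κ,φ,ℓ)=(0.8753,144.93°,1.8047) → tip=(-0.9433,0.6622,1.1424)

-0.943 0.662 1.142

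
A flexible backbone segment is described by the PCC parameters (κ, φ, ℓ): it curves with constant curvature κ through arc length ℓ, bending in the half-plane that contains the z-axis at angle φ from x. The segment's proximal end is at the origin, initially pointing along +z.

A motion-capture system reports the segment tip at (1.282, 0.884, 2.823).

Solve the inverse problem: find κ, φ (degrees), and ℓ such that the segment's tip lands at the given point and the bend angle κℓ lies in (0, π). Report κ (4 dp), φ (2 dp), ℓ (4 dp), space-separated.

ρ = √(x²+y²) = √(1.282² + 0.884²) = 1.55723
φ = atan2(y, x) mod 360° = atan2(0.884, 1.282) = 34.5881°
|p|² = ρ² + z² = 1.55723² + 2.823² = 10.39431
κ = 2ρ / |p|² = 2×1.55723 / 10.39431 = 0.29963
θ = 2·atan2(ρ, z) = 2·atan2(1.55723, 2.823) = 1.00818 rad
ℓ = θ/κ = 1.00818/0.29963 = 3.36472

0.2996 34.59 3.3647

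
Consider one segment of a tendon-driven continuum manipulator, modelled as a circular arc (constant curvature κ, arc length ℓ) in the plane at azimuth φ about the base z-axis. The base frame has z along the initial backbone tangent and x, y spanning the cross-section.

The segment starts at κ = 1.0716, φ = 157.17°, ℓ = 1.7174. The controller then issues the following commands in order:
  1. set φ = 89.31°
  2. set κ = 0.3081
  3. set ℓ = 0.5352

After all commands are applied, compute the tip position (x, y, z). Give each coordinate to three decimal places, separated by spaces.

initial: κ=1.0716, φ=157.17°, ℓ=1.7174
cmd 1: set φ=89.31° → (κ,φ,ℓ)=(1.0716,89.31°,1.7174) → tip=(0.0142,1.1816,0.8995)
cmd 2: set κ=0.3081 → (κ,φ,ℓ)=(0.3081,89.31°,1.7174) → tip=(0.0053,0.4438,1.6384)
cmd 3: set ℓ=0.5352 → (κ,φ,ℓ)=(0.3081,89.31°,0.5352) → tip=(0.0005,0.0440,0.5328)

0.001 0.044 0.533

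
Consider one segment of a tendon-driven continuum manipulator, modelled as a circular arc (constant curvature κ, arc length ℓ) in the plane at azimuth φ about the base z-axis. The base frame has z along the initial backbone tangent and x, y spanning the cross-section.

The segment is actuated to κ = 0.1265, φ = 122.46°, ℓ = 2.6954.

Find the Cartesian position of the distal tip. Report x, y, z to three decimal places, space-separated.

-0.244 0.384 2.643

θ = κ·ℓ = 0.1265 × 2.6954 = 0.34097 rad
ρ = (1 − cos θ)/κ = (1 − 0.94243)/0.1265 = 0.45509
z = sin θ / κ = 0.33440/0.1265 = 2.64348
x = ρ cos φ = 0.45509 × cos(122.46°) = -0.24425
y = ρ sin φ = 0.45509 × sin(122.46°) = 0.38399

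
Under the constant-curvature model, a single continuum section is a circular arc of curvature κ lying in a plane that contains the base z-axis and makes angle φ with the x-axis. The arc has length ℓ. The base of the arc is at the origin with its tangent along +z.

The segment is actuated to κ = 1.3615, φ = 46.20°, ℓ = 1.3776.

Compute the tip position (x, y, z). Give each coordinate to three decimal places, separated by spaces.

θ = κ·ℓ = 1.3615 × 1.3776 = 1.87560 rad
ρ = (1 − cos θ)/κ = (1 − -0.30011)/1.3615 = 0.95491
z = sin θ / κ = 0.95391/1.3615 = 0.70063
x = ρ cos φ = 0.95491 × cos(46.20°) = 0.66093
y = ρ sin φ = 0.95491 × sin(46.20°) = 0.68922

0.661 0.689 0.701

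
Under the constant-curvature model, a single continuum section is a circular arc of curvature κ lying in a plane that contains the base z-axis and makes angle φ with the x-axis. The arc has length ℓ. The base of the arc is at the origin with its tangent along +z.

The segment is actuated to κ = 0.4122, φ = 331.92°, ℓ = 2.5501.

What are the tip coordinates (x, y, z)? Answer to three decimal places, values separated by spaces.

1.078 -0.575 2.106

θ = κ·ℓ = 0.4122 × 2.5501 = 1.05115 rad
ρ = (1 − cos θ)/κ = (1 − 0.49657)/0.4122 = 1.22132
z = sin θ / κ = 0.86800/0.4122 = 2.10576
x = ρ cos φ = 1.22132 × cos(331.92°) = 1.07756
y = ρ sin φ = 1.22132 × sin(331.92°) = -0.57488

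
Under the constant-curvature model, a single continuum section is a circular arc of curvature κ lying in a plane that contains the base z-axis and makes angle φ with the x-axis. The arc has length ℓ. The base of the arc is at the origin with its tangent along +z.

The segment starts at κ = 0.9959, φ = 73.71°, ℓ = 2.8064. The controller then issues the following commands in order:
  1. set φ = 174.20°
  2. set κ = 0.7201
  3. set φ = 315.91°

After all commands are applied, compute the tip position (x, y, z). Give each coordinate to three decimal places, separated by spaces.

initial: κ=0.9959, φ=73.71°, ℓ=2.8064
cmd 1: set φ=174.20° → (κ,φ,ℓ)=(0.9959,174.20°,2.8064) → tip=(-1.9385,0.1969,0.3412)
cmd 2: set κ=0.7201 → (κ,φ,ℓ)=(0.7201,174.20°,2.8064) → tip=(-1.9826,0.2014,1.2504)
cmd 3: set φ=315.91° → (κ,φ,ℓ)=(0.7201,315.91°,2.8064) → tip=(1.4314,-1.3866,1.2504)

1.431 -1.387 1.250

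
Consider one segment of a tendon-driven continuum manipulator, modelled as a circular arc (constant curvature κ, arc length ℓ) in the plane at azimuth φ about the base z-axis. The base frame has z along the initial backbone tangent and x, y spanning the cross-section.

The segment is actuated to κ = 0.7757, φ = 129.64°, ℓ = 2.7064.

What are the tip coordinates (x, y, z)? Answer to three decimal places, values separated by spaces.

-1.237 1.493 1.113

θ = κ·ℓ = 0.7757 × 2.7064 = 2.09935 rad
ρ = (1 − cos θ)/κ = (1 − -0.50429)/0.7757 = 1.93927
z = sin θ / κ = 0.86354/0.7757 = 1.11323
x = ρ cos φ = 1.93927 × cos(129.64°) = -1.23718
y = ρ sin φ = 1.93927 × sin(129.64°) = 1.49337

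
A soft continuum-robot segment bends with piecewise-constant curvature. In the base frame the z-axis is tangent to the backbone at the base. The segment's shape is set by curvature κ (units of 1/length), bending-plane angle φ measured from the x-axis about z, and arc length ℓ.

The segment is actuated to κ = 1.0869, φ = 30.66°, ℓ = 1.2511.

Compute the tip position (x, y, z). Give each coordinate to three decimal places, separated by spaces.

0.626 0.371 0.900

θ = κ·ℓ = 1.0869 × 1.2511 = 1.35982 rad
ρ = (1 − cos θ)/κ = (1 − 0.20941)/1.0869 = 0.72738
z = sin θ / κ = 0.97783/1.0869 = 0.89965
x = ρ cos φ = 0.72738 × cos(30.66°) = 0.62570
y = ρ sin φ = 0.72738 × sin(30.66°) = 0.37092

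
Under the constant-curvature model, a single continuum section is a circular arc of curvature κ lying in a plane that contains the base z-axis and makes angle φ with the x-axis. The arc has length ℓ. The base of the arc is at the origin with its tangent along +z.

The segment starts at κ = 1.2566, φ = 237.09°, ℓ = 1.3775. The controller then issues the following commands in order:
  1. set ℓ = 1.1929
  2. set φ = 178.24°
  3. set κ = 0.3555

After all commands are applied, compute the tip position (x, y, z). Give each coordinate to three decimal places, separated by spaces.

initial: κ=1.2566, φ=237.09°, ℓ=1.3775
cmd 1: set ℓ=1.1929 → (κ,φ,ℓ)=(1.2566,237.09°,1.1929) → tip=(-0.4014,-0.6202,0.7937)
cmd 2: set φ=178.24° → (κ,φ,ℓ)=(1.2566,178.24°,1.1929) → tip=(-0.7384,0.0227,0.7937)
cmd 3: set κ=0.3555 → (κ,φ,ℓ)=(0.3555,178.24°,1.1929) → tip=(-0.2491,0.0077,1.1575)

-0.249 0.008 1.157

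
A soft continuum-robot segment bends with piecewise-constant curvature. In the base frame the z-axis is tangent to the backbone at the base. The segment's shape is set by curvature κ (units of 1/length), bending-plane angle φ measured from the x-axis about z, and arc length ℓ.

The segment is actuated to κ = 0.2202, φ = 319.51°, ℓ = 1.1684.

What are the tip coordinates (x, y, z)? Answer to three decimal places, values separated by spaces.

θ = κ·ℓ = 0.2202 × 1.1684 = 0.25728 rad
ρ = (1 − cos θ)/κ = (1 − 0.96709)/0.2202 = 0.14948
z = sin θ / κ = 0.25445/0.2202 = 1.15555
x = ρ cos φ = 0.14948 × cos(319.51°) = 0.11368
y = ρ sin φ = 0.14948 × sin(319.51°) = -0.09706

0.114 -0.097 1.156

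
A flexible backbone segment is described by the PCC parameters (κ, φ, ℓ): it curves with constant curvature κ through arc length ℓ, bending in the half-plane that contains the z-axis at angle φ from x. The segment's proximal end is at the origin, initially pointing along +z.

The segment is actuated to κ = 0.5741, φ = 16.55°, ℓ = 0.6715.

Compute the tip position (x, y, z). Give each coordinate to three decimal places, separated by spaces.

0.123 0.036 0.655

θ = κ·ℓ = 0.5741 × 0.6715 = 0.38551 rad
ρ = (1 − cos θ)/κ = (1 − 0.92661)/0.5741 = 0.12784
z = sin θ / κ = 0.37603/0.5741 = 0.65499
x = ρ cos φ = 0.12784 × cos(16.55°) = 0.12254
y = ρ sin φ = 0.12784 × sin(16.55°) = 0.03642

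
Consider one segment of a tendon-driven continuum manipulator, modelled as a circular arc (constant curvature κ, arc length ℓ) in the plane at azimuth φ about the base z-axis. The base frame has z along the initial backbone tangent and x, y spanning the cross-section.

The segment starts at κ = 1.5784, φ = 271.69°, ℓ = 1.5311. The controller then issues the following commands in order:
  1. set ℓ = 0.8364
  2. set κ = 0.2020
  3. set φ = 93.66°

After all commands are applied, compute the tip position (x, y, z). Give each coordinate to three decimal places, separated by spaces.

initial: κ=1.5784, φ=271.69°, ℓ=1.5311
cmd 1: set ℓ=0.8364 → (κ,φ,ℓ)=(1.5784,271.69°,0.8364) → tip=(0.0141,-0.4762,0.6138)
cmd 2: set κ=0.2020 → (κ,φ,ℓ)=(0.2020,271.69°,0.8364) → tip=(0.0021,-0.0705,0.8324)
cmd 3: set φ=93.66° → (κ,φ,ℓ)=(0.2020,93.66°,0.8364) → tip=(-0.0045,0.0703,0.8324)

-0.004 0.070 0.832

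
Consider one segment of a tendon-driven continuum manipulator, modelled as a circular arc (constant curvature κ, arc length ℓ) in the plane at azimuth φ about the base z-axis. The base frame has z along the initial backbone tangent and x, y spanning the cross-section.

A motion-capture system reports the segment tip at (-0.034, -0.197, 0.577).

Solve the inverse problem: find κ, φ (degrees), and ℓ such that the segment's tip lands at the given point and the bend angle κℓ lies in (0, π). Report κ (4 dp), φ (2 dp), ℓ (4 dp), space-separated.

1.0722 260.21 0.6221

ρ = √(x²+y²) = √(-0.034² + -0.197²) = 0.19991
φ = atan2(y, x) mod 360° = atan2(-0.197, -0.034) = 260.2079°
|p|² = ρ² + z² = 0.19991² + 0.577² = 0.37289
κ = 2ρ / |p|² = 2×0.19991 / 0.37289 = 1.07222
θ = 2·atan2(ρ, z) = 2·atan2(0.19991, 0.577) = 0.66705 rad
ℓ = θ/κ = 0.66705/1.07222 = 0.62212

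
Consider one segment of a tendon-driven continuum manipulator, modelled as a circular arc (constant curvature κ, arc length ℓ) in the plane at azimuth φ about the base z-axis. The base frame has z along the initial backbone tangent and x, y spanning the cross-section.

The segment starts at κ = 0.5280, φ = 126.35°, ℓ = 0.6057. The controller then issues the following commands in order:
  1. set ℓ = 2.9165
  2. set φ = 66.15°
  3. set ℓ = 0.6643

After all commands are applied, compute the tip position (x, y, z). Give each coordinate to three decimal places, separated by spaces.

initial: κ=0.5280, φ=126.35°, ℓ=0.6057
cmd 1: set ℓ=2.9165 → (κ,φ,ℓ)=(0.5280,126.35°,2.9165) → tip=(-1.0879,1.4783,1.8930)
cmd 2: set φ=66.15° → (κ,φ,ℓ)=(0.5280,66.15°,2.9165) → tip=(0.7422,1.6787,1.8930)
cmd 3: set ℓ=0.6643 → (κ,φ,ℓ)=(0.5280,66.15°,0.6643) → tip=(0.0466,0.1055,0.6508)

0.047 0.105 0.651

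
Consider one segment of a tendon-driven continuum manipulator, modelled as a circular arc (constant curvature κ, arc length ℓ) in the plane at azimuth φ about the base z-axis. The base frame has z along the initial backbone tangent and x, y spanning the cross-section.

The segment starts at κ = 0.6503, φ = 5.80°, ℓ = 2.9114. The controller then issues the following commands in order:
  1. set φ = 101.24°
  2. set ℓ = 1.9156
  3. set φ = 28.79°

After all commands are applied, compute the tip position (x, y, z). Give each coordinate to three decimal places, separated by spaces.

0.917 0.504 1.457

initial: κ=0.6503, φ=5.80°, ℓ=2.9114
cmd 1: set φ=101.24° → (κ,φ,ℓ)=(0.6503,101.24°,2.9114) → tip=(-0.3947,1.9863,1.4585)
cmd 2: set ℓ=1.9156 → (κ,φ,ℓ)=(0.6503,101.24°,1.9156) → tip=(-0.2040,1.0265,1.4572)
cmd 3: set φ=28.79° → (κ,φ,ℓ)=(0.6503,28.79°,1.9156) → tip=(0.9172,0.5041,1.4572)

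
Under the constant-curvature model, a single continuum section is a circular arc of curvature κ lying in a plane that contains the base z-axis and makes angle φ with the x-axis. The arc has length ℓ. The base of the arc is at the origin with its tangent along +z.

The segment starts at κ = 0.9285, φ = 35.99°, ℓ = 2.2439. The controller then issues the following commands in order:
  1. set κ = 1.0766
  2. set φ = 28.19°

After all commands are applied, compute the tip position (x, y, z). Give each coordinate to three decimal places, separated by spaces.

initial: κ=0.9285, φ=35.99°, ℓ=2.2439
cmd 1: set κ=1.0766 → (κ,φ,ℓ)=(1.0766,35.99°,2.2439) → tip=(1.3137,0.9541,0.6165)
cmd 2: set φ=28.19° → (κ,φ,ℓ)=(1.0766,28.19°,2.2439) → tip=(1.4310,0.7670,0.6165)

1.431 0.767 0.617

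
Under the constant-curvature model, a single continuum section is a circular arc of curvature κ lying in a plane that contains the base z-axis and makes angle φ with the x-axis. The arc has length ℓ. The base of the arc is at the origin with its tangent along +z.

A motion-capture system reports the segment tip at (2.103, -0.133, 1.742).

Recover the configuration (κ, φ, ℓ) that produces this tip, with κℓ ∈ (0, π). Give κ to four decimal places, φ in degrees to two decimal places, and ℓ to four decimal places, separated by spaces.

ρ = √(x²+y²) = √(2.103² + -0.133²) = 2.10720
φ = atan2(y, x) mod 360° = atan2(-0.133, 2.103) = 356.3813°
|p|² = ρ² + z² = 2.10720² + 1.742² = 7.47486
κ = 2ρ / |p|² = 2×2.10720 / 7.47486 = 0.56381
θ = 2·atan2(ρ, z) = 2·atan2(2.10720, 1.742) = 1.75998 rad
ℓ = θ/κ = 1.75998/0.56381 = 3.12159

0.5638 356.38 3.1216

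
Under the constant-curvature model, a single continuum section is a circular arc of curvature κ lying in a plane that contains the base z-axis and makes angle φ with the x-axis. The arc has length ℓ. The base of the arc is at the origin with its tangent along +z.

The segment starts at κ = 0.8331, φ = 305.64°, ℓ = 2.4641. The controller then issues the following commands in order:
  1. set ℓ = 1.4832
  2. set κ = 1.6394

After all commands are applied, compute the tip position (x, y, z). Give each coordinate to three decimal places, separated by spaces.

initial: κ=0.8331, φ=305.64°, ℓ=2.4641
cmd 1: set ℓ=1.4832 → (κ,φ,ℓ)=(0.8331,305.64°,1.4832) → tip=(0.4694,-0.6547,1.1336)
cmd 2: set κ=1.6394 → (κ,φ,ℓ)=(1.6394,305.64°,1.4832) → tip=(0.6250,-0.8717,0.3976)

0.625 -0.872 0.398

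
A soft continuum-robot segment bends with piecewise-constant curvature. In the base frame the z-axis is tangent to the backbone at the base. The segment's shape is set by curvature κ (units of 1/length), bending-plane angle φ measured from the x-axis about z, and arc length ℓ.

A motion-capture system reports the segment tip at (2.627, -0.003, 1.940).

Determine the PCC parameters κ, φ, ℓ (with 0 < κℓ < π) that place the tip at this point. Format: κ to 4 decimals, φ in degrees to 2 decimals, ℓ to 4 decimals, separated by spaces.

ρ = √(x²+y²) = √(2.627² + -0.003²) = 2.62700
φ = atan2(y, x) mod 360° = atan2(-0.003, 2.627) = 359.9346°
|p|² = ρ² + z² = 2.62700² + 1.940² = 10.66474
κ = 2ρ / |p|² = 2×2.62700 / 10.66474 = 0.49265
θ = 2·atan2(ρ, z) = 2·atan2(2.62700, 1.940) = 1.86941 rad
ℓ = θ/κ = 1.86941/0.49265 = 3.79459

0.4927 359.93 3.7946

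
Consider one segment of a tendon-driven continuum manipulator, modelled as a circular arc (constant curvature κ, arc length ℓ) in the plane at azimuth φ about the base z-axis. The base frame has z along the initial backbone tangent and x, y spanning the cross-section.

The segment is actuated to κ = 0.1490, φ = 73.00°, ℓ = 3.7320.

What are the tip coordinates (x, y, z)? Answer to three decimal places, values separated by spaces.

0.296 0.967 3.543

θ = κ·ℓ = 0.1490 × 3.7320 = 0.55607 rad
ρ = (1 − cos θ)/κ = (1 − 0.84934)/0.1490 = 1.01116
z = sin θ / κ = 0.52785/0.1490 = 3.54262
x = ρ cos φ = 1.01116 × cos(73.00°) = 0.29563
y = ρ sin φ = 1.01116 × sin(73.00°) = 0.96698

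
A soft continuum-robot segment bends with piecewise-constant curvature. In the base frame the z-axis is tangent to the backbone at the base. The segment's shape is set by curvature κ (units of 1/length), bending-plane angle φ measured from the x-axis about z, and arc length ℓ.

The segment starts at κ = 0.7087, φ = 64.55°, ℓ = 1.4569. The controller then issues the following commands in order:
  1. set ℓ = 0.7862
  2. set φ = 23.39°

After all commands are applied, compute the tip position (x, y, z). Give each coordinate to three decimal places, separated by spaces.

initial: κ=0.7087, φ=64.55°, ℓ=1.4569
cmd 1: set ℓ=0.7862 → (κ,φ,ℓ)=(0.7087,64.55°,0.7862) → tip=(0.0917,0.1927,0.7461)
cmd 2: set φ=23.39° → (κ,φ,ℓ)=(0.7087,23.39°,0.7862) → tip=(0.1959,0.0847,0.7461)

0.196 0.085 0.746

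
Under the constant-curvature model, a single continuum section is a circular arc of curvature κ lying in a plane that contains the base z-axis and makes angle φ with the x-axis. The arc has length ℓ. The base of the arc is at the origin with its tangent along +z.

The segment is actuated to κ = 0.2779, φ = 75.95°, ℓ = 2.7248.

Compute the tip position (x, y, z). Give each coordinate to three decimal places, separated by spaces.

θ = κ·ℓ = 0.2779 × 2.7248 = 0.75722 rad
ρ = (1 − cos θ)/κ = (1 − 0.72675)/0.2779 = 0.98328
z = sin θ / κ = 0.68691/0.2779 = 2.47177
x = ρ cos φ = 0.98328 × cos(75.95°) = 0.23871
y = ρ sin φ = 0.98328 × sin(75.95°) = 0.95386

0.239 0.954 2.472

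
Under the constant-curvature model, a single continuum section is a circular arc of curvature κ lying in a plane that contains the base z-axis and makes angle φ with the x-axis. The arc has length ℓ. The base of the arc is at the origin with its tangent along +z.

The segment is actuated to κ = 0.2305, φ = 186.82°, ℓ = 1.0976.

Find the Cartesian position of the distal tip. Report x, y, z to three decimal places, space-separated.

-0.137 -0.016 1.086

θ = κ·ℓ = 0.2305 × 1.0976 = 0.25300 rad
ρ = (1 − cos θ)/κ = (1 − 0.96817)/0.2305 = 0.13811
z = sin θ / κ = 0.25031/0.2305 = 1.08593
x = ρ cos φ = 0.13811 × cos(186.82°) = -0.13713
y = ρ sin φ = 0.13811 × sin(186.82°) = -0.01640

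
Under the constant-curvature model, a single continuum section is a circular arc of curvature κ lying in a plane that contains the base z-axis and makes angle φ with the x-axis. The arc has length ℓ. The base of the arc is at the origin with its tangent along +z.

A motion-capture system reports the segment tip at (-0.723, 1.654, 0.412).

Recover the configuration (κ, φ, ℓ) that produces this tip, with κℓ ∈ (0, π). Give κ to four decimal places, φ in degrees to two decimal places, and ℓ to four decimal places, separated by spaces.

ρ = √(x²+y²) = √(-0.723² + 1.654²) = 1.80512
φ = atan2(y, x) mod 360° = atan2(1.654, -0.723) = 113.6112°
|p|² = ρ² + z² = 1.80512² + 0.412² = 3.42819
κ = 2ρ / |p|² = 2×1.80512 / 3.42819 = 1.05310
θ = 2·atan2(ρ, z) = 2·atan2(1.80512, 0.412) = 2.69280 rad
ℓ = θ/κ = 2.69280/1.05310 = 2.55702

1.0531 113.61 2.5570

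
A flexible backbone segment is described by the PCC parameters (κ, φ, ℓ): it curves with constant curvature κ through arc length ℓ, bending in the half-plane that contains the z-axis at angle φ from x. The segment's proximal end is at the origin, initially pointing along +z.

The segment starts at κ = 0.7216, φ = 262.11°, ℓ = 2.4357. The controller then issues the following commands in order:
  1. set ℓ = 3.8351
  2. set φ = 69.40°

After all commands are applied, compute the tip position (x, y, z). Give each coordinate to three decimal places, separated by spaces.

initial: κ=0.7216, φ=262.11°, ℓ=2.4357
cmd 1: set ℓ=3.8351 → (κ,φ,ℓ)=(0.7216,262.11°,3.8351) → tip=(-0.3673,-2.6504,0.5065)
cmd 2: set φ=69.40° → (κ,φ,ℓ)=(0.7216,69.40°,3.8351) → tip=(0.9414,2.5046,0.5065)

0.941 2.505 0.507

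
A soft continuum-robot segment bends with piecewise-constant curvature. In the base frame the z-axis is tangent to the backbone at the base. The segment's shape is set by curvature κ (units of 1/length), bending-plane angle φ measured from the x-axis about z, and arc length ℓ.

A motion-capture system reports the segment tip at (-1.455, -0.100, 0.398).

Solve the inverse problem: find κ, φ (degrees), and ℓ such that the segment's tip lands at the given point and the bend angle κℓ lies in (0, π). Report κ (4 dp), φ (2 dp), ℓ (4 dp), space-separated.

1.2763 183.93 2.0440

ρ = √(x²+y²) = √(-1.455² + -0.100²) = 1.45843
φ = atan2(y, x) mod 360° = atan2(-0.100, -1.455) = 183.9317°
|p|² = ρ² + z² = 1.45843² + 0.398² = 2.28543
κ = 2ρ / |p|² = 2×1.45843 / 2.28543 = 1.27629
θ = 2·atan2(ρ, z) = 2·atan2(1.45843, 0.398) = 2.60877 rad
ℓ = θ/κ = 2.60877/1.27629 = 2.04403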